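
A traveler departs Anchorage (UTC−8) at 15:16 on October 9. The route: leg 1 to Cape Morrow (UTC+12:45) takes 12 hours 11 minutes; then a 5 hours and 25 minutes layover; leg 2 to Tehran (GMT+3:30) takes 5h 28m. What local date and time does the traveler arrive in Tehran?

01:50 on October 11

Convert departure to UTC: 15:16 + 8:00 = 23:16 UTC on Oct 9.
Add 12 hours 11 minutes leg 1 → 11:27 UTC (Oct 10).
Add 5 hours 25 minutes layover in Cape Morrow → 16:52 UTC.
Add 5 hours and 28 minutes leg 2 → 22:20 UTC.
Tehran is UTC+3:30, so local arrival = 22:20 + 3:30 = 01:50 on Oct 11.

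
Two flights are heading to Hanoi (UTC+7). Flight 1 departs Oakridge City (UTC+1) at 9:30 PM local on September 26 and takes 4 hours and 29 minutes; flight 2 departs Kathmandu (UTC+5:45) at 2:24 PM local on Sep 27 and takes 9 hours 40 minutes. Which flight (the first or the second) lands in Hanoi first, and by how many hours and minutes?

the first, by 17 hours 20 minutes

Flight 1 in UTC: 9:30 PM − 1:00 = 8:30 PM on Sep 26.
+4 hours 29 minutes → arrive 12:59 AM UTC on Sep 27.
Flight 2 in UTC: 2:24 PM − 5:45 = 8:39 AM on Sep 27.
+9 hours and 40 minutes → arrive 6:19 PM UTC on Sep 27.
Flight 1 lands earlier by 17 hours 20 minutes.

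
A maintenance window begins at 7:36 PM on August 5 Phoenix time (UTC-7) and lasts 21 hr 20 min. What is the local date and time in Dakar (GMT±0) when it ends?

Dakar is 7:00 ahead of Phoenix.
After 21 hours and 20 minutes it is 4:56 PM (Aug 6) in Phoenix.
Shift by the zone difference: 4:56 PM + 7:00 = 11:56 PM on Aug 6 in Dakar.

11:56 PM on August 6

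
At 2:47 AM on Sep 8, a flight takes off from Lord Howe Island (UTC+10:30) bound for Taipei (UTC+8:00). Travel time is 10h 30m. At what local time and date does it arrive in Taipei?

Convert departure to UTC: 2:47 AM − 10:30 = 4:17 PM UTC on Sep 7.
Add 10 hours 30 minutes travel time → 2:47 AM UTC (Sep 8).
Taipei is UTC+8:00, so local arrival = 2:47 AM + 8:00 = 10:47 AM on Sep 8.

10:47 AM on September 8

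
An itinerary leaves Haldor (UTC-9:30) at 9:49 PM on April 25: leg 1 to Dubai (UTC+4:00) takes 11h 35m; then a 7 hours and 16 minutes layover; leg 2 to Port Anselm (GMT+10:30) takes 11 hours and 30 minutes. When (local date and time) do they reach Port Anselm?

Convert departure to UTC: 9:49 PM + 9:30 = 7:19 AM UTC on Apr 26.
Add 11 hours and 35 minutes leg 1 → 6:54 PM UTC.
Add 7 hours and 16 minutes layover in Dubai → 2:10 AM UTC (Apr 27).
Add 11 hours 30 minutes leg 2 → 1:40 PM UTC.
Port Anselm is UTC+10:30, so local arrival = 1:40 PM + 10:30 = 12:10 AM on Apr 28.

12:10 AM on April 28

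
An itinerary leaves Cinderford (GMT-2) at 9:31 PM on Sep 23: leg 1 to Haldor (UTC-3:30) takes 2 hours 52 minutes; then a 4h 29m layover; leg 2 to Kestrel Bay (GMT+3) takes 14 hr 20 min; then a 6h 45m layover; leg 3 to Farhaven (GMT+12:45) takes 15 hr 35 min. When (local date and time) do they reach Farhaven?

8:17 AM on Sep 26

Convert departure to UTC: 9:31 PM + 2:00 = 11:31 PM UTC on Sep 23.
Add 2 hours 52 minutes leg 1 → 2:23 AM UTC (Sep 24).
Add 4 hours and 29 minutes layover in Haldor → 6:52 AM UTC.
Add 14 hours and 20 minutes leg 2 → 9:12 PM UTC.
Add 6 hours 45 minutes layover in Kestrel Bay → 3:57 AM UTC (Sep 25).
Add 15 hours 35 minutes leg 3 → 7:32 PM UTC.
Farhaven is UTC+12:45, so local arrival = 7:32 PM + 12:45 = 8:17 AM on Sep 26.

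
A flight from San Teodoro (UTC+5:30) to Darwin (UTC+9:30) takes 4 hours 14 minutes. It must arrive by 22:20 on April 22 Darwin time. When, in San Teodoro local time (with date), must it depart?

Target arrival in UTC: 22:20 − 9:30 = 12:50 on Apr 22.
Subtract 4 hours and 14 minutes → departure 08:36 UTC on Apr 22.
San Teodoro is UTC+5:30: 08:36 + 5:30 = 14:06 on Apr 22.

14:06 on Apr 22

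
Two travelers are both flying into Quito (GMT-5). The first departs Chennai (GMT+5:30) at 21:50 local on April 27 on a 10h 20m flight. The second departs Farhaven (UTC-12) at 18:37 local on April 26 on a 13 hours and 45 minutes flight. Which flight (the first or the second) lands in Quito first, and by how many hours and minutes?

the second, by 6 hours 18 minutes

Flight 1 in UTC: 21:50 − 5:30 = 16:20 on Apr 27.
+10 hours 20 minutes → arrive 02:40 UTC on Apr 28.
Flight 2 in UTC: 18:37 + 12:00 = 06:37 on Apr 27.
+13 hours 45 minutes → arrive 20:22 UTC on Apr 27.
Flight 2 lands earlier by 6 hours 18 minutes.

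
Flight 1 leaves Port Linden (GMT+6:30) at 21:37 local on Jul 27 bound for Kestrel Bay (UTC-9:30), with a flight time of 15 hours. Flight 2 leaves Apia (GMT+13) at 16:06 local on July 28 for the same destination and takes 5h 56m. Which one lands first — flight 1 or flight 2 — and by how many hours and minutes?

Flight 1 in UTC: 21:37 − 6:30 = 15:07 on Jul 27.
+15 hours → arrive 06:07 UTC on Jul 28.
Flight 2 in UTC: 16:06 − 13:00 = 03:06 on Jul 28.
+5 hours 56 minutes → arrive 09:02 UTC on Jul 28.
Flight 1 lands earlier by 2 hours 55 minutes.

the first, by 2 hours 55 minutes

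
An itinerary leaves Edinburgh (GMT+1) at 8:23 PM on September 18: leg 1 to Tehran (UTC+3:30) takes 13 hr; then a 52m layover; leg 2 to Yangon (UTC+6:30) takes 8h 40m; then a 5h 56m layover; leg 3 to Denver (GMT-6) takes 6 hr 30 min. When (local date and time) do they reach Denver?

12:21 AM on Sep 20

Convert departure to UTC: 8:23 PM − 1:00 = 7:23 PM UTC on Sep 18.
Add 13 hours leg 1 → 8:23 AM UTC (Sep 19).
Add 52 minutes layover in Tehran → 9:15 AM UTC.
Add 8 hours 40 minutes leg 2 → 5:55 PM UTC.
Add 5 hours and 56 minutes layover in Yangon → 11:51 PM UTC.
Add 6 hours and 30 minutes leg 3 → 6:21 AM UTC (Sep 20).
Denver is UTC−6:00, so local arrival = 6:21 AM − 6:00 = 12:21 AM on Sep 20.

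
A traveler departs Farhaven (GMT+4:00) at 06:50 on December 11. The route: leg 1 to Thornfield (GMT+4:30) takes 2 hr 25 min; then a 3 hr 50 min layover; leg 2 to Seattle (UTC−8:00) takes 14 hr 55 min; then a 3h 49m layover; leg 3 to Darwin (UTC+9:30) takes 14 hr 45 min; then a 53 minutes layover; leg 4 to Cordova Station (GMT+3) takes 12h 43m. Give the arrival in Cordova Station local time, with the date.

11:10 on Dec 13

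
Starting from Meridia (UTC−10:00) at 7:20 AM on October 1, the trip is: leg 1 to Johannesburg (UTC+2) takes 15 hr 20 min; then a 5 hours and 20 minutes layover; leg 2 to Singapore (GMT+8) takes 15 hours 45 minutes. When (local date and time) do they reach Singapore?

1:45 PM on Oct 3

Convert departure to UTC: 7:20 AM + 10:00 = 5:20 PM UTC on Oct 1.
Add 15 hours 20 minutes leg 1 → 8:40 AM UTC (Oct 2).
Add 5 hours and 20 minutes layover in Johannesburg → 2:00 PM UTC.
Add 15 hours and 45 minutes leg 2 → 5:45 AM UTC (Oct 3).
Singapore is UTC+8:00, so local arrival = 5:45 AM + 8:00 = 1:45 PM on Oct 3.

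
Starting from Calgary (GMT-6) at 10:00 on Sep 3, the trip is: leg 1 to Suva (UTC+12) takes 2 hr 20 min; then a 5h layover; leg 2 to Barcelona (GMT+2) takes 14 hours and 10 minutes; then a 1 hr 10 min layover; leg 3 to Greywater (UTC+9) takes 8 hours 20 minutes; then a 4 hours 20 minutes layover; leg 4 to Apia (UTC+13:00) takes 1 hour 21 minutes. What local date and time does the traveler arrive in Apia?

Convert departure to UTC: 10:00 + 6:00 = 16:00 UTC on Sep 3.
Add 2 hours and 20 minutes leg 1 → 18:20 UTC.
Add 5 hours layover in Suva → 23:20 UTC.
Add 14 hours and 10 minutes leg 2 → 13:30 UTC (Sep 4).
Add 1 hour and 10 minutes layover in Barcelona → 14:40 UTC.
Add 8 hours 20 minutes leg 3 → 23:00 UTC.
Add 4 hours and 20 minutes layover in Greywater → 03:20 UTC (Sep 5).
Add 1 hour and 21 minutes leg 4 → 04:41 UTC.
Apia is UTC+13:00, so local arrival = 04:41 + 13:00 = 17:41 on Sep 5.

17:41 on September 5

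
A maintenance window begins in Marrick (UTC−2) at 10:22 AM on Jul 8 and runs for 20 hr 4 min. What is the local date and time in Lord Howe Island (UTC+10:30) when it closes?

6:56 PM on July 9

Lord Howe Island is 12:30 ahead of Marrick.
After 20 hours 4 minutes it is 6:26 AM (Jul 9) in Marrick.
Shift by the zone difference: 6:26 AM + 12:30 = 6:56 PM on Jul 9 in Lord Howe Island.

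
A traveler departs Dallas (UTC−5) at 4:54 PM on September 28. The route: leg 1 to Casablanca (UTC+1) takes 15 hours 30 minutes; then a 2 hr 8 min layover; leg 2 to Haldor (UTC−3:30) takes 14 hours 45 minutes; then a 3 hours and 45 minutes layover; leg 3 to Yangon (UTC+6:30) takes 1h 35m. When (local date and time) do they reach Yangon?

6:07 PM on Sep 30

Convert departure to UTC: 4:54 PM + 5:00 = 9:54 PM UTC on Sep 28.
Add 15 hours and 30 minutes leg 1 → 1:24 PM UTC (Sep 29).
Add 2 hours and 8 minutes layover in Casablanca → 3:32 PM UTC.
Add 14 hours 45 minutes leg 2 → 6:17 AM UTC (Sep 30).
Add 3 hours and 45 minutes layover in Haldor → 10:02 AM UTC.
Add 1 hour 35 minutes leg 3 → 11:37 AM UTC.
Yangon is UTC+6:30, so local arrival = 11:37 AM + 6:30 = 6:07 PM on Sep 30.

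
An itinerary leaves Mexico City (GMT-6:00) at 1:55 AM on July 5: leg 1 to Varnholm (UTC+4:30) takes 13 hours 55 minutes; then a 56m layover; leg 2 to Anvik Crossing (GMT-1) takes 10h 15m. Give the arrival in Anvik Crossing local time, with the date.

Convert departure to UTC: 1:55 AM + 6:00 = 7:55 AM UTC on Jul 5.
Add 13 hours and 55 minutes leg 1 → 9:50 PM UTC.
Add 56 minutes layover in Varnholm → 10:46 PM UTC.
Add 10 hours and 15 minutes leg 2 → 9:01 AM UTC (Jul 6).
Anvik Crossing is UTC−1:00, so local arrival = 9:01 AM − 1:00 = 8:01 AM on Jul 6.

8:01 AM on July 6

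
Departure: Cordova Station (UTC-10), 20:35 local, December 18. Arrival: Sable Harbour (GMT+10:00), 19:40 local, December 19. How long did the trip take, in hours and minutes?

3 hours 5 minutes

Departure in UTC: 20:35 + 10:00 = 06:35 on Dec 19.
Arrival in UTC: 19:40 − 10:00 = 09:40 on Dec 19.
Elapsed = 09:40 − 06:35 = 3 hours 5 minutes.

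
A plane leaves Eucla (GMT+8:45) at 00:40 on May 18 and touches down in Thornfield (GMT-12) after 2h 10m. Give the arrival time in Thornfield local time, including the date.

06:05 on May 17

Convert departure to UTC: 00:40 − 8:45 = 15:55 UTC on May 17.
Add 2 hours 10 minutes travel time → 18:05 UTC.
Thornfield is UTC−12:00, so local arrival = 18:05 − 12:00 = 06:05 on May 17.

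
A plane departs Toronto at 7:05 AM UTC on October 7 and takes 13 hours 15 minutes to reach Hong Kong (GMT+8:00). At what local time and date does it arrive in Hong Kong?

Departure is given in UTC: 7:05 AM on Oct 7.
Add 13 hours 15 minutes → 8:20 PM UTC.
Hong Kong is UTC+8:00: 8:20 PM + 8:00 = 4:20 AM on Oct 8.

4:20 AM on October 8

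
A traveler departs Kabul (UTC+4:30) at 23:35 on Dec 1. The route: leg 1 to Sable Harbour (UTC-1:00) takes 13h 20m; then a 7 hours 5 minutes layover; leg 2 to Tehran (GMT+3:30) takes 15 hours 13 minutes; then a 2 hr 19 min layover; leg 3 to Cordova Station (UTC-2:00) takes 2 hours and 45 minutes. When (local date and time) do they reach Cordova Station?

09:47 on December 3

Convert departure to UTC: 23:35 − 4:30 = 19:05 UTC on Dec 1.
Add 13 hours 20 minutes leg 1 → 08:25 UTC (Dec 2).
Add 7 hours 5 minutes layover in Sable Harbour → 15:30 UTC.
Add 15 hours and 13 minutes leg 2 → 06:43 UTC (Dec 3).
Add 2 hours 19 minutes layover in Tehran → 09:02 UTC.
Add 2 hours 45 minutes leg 3 → 11:47 UTC.
Cordova Station is UTC−2:00, so local arrival = 11:47 − 2:00 = 09:47 on Dec 3.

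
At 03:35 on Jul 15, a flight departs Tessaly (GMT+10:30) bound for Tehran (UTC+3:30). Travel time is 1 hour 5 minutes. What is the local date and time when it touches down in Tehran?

21:40 on July 14

Convert departure to UTC: 03:35 − 10:30 = 17:05 UTC on Jul 14.
Add 1 hour 5 minutes travel time → 18:10 UTC.
Tehran is UTC+3:30, so local arrival = 18:10 + 3:30 = 21:40 on Jul 14.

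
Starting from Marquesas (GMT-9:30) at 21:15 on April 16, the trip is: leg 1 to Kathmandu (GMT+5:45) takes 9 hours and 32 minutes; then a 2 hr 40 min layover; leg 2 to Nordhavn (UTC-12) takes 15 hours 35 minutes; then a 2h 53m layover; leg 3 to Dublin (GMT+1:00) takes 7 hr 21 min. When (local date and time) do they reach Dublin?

21:46 on Apr 18

Convert departure to UTC: 21:15 + 9:30 = 06:45 UTC on Apr 17.
Add 9 hours and 32 minutes leg 1 → 16:17 UTC.
Add 2 hours 40 minutes layover in Kathmandu → 18:57 UTC.
Add 15 hours 35 minutes leg 2 → 10:32 UTC (Apr 18).
Add 2 hours and 53 minutes layover in Nordhavn → 13:25 UTC.
Add 7 hours 21 minutes leg 3 → 20:46 UTC.
Dublin is UTC+1:00, so local arrival = 20:46 + 1:00 = 21:46 on Apr 18.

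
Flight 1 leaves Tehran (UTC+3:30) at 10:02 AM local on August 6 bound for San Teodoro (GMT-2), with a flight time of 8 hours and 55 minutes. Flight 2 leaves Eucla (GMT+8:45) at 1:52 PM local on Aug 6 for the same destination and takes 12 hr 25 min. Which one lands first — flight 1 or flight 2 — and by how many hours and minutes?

Flight 1 in UTC: 10:02 AM − 3:30 = 6:32 AM on Aug 6.
+8 hours and 55 minutes → arrive 3:27 PM UTC on Aug 6.
Flight 2 in UTC: 1:52 PM − 8:45 = 5:07 AM on Aug 6.
+12 hours and 25 minutes → arrive 5:32 PM UTC on Aug 6.
Flight 1 lands earlier by 2 hours 5 minutes.

the first, by 2 hours 5 minutes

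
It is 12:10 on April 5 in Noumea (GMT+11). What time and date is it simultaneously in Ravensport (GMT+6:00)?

In UTC: 12:10 − 11:00 = 01:10 on Apr 5.
Ravensport is UTC+6:00: 01:10 + 6:00 = 07:10 on Apr 5.

07:10 on Apr 5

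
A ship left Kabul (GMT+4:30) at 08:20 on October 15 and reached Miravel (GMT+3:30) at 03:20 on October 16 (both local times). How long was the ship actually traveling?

20 hours

Miravel is 1:00 behind Kabul.
Clock-face elapsed time (ignoring zones) is 19 hours.
Actual elapsed = 19 hours + 1:00 = 20 hours.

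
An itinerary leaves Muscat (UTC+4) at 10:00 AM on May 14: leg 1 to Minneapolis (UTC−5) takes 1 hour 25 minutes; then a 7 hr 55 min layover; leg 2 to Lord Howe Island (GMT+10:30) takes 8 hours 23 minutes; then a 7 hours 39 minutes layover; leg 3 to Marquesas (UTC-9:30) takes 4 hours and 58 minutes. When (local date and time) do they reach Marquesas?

2:50 AM on May 15

Convert departure to UTC: 10:00 AM − 4:00 = 6:00 AM UTC on May 14.
Add 1 hour and 25 minutes leg 1 → 7:25 AM UTC.
Add 7 hours and 55 minutes layover in Minneapolis → 3:20 PM UTC.
Add 8 hours 23 minutes leg 2 → 11:43 PM UTC.
Add 7 hours and 39 minutes layover in Lord Howe Island → 7:22 AM UTC (May 15).
Add 4 hours 58 minutes leg 3 → 12:20 PM UTC.
Marquesas is UTC−9:30, so local arrival = 12:20 PM − 9:30 = 2:50 AM on May 15.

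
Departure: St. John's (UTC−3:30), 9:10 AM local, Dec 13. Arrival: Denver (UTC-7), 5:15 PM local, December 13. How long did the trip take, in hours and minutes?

11 hours 35 minutes

Denver is 3:30 behind St. John's.
Clock-face elapsed time (ignoring zones) is 8 hours 5 minutes.
Actual elapsed = 8 hours 5 minutes + 3:30 = 11 hours 35 minutes.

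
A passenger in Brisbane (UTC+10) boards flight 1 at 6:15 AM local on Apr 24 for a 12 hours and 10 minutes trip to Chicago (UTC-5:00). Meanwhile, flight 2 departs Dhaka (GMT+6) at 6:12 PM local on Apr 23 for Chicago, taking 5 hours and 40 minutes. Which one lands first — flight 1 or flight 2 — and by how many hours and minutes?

Flight 1 in UTC: 6:15 AM − 10:00 = 8:15 PM on Apr 23.
+12 hours 10 minutes → arrive 8:25 AM UTC on Apr 24.
Flight 2 in UTC: 6:12 PM − 6:00 = 12:12 PM on Apr 23.
+5 hours and 40 minutes → arrive 5:52 PM UTC on Apr 23.
Flight 2 lands earlier by 14 hours 33 minutes.

the second, by 14 hours 33 minutes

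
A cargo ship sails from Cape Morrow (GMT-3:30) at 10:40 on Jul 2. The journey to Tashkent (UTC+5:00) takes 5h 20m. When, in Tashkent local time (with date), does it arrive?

Convert departure to UTC: 10:40 + 3:30 = 14:10 UTC on Jul 2.
Add 5 hours and 20 minutes travel time → 19:30 UTC.
Tashkent is UTC+5:00, so local arrival = 19:30 + 5:00 = 00:30 on Jul 3.

00:30 on July 3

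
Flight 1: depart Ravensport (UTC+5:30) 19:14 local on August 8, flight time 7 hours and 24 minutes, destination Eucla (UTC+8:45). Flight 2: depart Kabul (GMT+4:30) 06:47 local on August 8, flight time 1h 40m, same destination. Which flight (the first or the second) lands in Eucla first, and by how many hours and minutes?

the second, by 17 hours 11 minutes

Flight 1 in UTC: 19:14 − 5:30 = 13:44 on Aug 8.
+7 hours and 24 minutes → arrive 21:08 UTC on Aug 8.
Flight 2 in UTC: 06:47 − 4:30 = 02:17 on Aug 8.
+1 hour 40 minutes → arrive 03:57 UTC on Aug 8.
Flight 2 lands earlier by 17 hours 11 minutes.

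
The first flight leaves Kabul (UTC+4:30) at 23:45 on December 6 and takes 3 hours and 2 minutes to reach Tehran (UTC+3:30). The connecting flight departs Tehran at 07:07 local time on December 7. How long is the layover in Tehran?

5 hours 20 minutes

Convert departure to UTC: 23:45 − 4:30 = 19:15 UTC on Dec 6.
Add 3 hours 2 minutes flight time → 22:17 UTC.
Tehran is UTC+3:30, so local arrival = 22:17 + 3:30 = 01:47 on Dec 7.
Layover = 07:07 − 01:47 = 5 hours 20 minutes.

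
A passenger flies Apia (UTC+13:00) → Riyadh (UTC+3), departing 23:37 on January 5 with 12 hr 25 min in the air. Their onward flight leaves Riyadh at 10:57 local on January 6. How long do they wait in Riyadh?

8 hours 55 minutes

Convert departure to UTC: 23:37 − 13:00 = 10:37 UTC on Jan 5.
Add 12 hours 25 minutes flight time → 23:02 UTC.
Riyadh is UTC+3:00, so local arrival = 23:02 + 3:00 = 02:02 on Jan 6.
Layover = 10:57 − 02:02 = 8 hours 55 minutes.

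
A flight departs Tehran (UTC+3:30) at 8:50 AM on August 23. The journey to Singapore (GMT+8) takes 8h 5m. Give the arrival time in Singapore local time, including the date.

9:25 PM on August 23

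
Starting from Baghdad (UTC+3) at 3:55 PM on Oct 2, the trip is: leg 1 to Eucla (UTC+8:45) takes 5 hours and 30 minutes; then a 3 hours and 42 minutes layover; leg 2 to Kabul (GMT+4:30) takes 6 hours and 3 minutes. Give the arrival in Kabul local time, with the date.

8:40 AM on October 3

Convert departure to UTC: 3:55 PM − 3:00 = 12:55 PM UTC on Oct 2.
Add 5 hours and 30 minutes leg 1 → 6:25 PM UTC.
Add 3 hours and 42 minutes layover in Eucla → 10:07 PM UTC.
Add 6 hours 3 minutes leg 2 → 4:10 AM UTC (Oct 3).
Kabul is UTC+4:30, so local arrival = 4:10 AM + 4:30 = 8:40 AM on Oct 3.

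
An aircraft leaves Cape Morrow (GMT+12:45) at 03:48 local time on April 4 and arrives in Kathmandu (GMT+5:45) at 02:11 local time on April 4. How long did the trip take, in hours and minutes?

Kathmandu is 7:00 behind Cape Morrow.
Clock-face elapsed time (ignoring zones) is −1 hour 37 minutes.
Actual elapsed = −1 hour 37 minutes + 7:00 = 5 hours 23 minutes.

5 hours 23 minutes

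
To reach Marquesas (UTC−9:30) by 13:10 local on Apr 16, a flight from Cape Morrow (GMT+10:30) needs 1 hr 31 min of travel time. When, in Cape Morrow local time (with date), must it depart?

Target arrival in UTC: 13:10 + 9:30 = 22:40 on Apr 16.
Subtract 1 hour and 31 minutes → departure 21:09 UTC on Apr 16.
Cape Morrow is UTC+10:30: 21:09 + 10:30 = 07:39 on Apr 17.

07:39 on Apr 17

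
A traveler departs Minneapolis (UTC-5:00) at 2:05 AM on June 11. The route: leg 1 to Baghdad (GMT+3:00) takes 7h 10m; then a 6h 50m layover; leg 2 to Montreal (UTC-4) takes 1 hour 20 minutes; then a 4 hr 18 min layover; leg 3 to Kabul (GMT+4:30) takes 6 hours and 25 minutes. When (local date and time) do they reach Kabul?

1:38 PM on June 12

Convert departure to UTC: 2:05 AM + 5:00 = 7:05 AM UTC on Jun 11.
Add 7 hours and 10 minutes leg 1 → 2:15 PM UTC.
Add 6 hours 50 minutes layover in Baghdad → 9:05 PM UTC.
Add 1 hour and 20 minutes leg 2 → 10:25 PM UTC.
Add 4 hours and 18 minutes layover in Montreal → 2:43 AM UTC (Jun 12).
Add 6 hours and 25 minutes leg 3 → 9:08 AM UTC.
Kabul is UTC+4:30, so local arrival = 9:08 AM + 4:30 = 1:38 PM on Jun 12.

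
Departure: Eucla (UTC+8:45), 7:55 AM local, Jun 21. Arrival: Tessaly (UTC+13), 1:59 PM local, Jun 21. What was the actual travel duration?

Tessaly is 4:15 ahead of Eucla.
Clock-face elapsed time (ignoring zones) is 6 hours 4 minutes.
Actual elapsed = 6 hours 4 minutes − 4:15 = 1 hour 49 minutes.

1 hour 49 minutes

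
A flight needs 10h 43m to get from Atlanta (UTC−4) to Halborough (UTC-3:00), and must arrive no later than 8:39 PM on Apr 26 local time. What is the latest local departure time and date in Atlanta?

Target arrival in UTC: 8:39 PM + 3:00 = 11:39 PM on Apr 26.
Subtract 10 hours and 43 minutes → departure 12:56 PM UTC on Apr 26.
Atlanta is UTC−4:00: 12:56 PM − 4:00 = 8:56 AM on Apr 26.

8:56 AM on Apr 26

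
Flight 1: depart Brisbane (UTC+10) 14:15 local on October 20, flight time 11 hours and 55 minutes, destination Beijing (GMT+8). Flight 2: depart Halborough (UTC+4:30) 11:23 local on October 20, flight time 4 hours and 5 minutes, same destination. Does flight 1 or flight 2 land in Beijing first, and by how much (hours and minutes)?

the second, by 5 hours 12 minutes

Flight 1 in UTC: 14:15 − 10:00 = 04:15 on Oct 20.
+11 hours and 55 minutes → arrive 16:10 UTC on Oct 20.
Flight 2 in UTC: 11:23 − 4:30 = 06:53 on Oct 20.
+4 hours 5 minutes → arrive 10:58 UTC on Oct 20.
Flight 2 lands earlier by 5 hours 12 minutes.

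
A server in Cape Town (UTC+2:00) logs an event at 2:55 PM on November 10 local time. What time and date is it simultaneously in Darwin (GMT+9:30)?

10:25 PM on Nov 10

In UTC: 2:55 PM − 2:00 = 12:55 PM on Nov 10.
Darwin is UTC+9:30: 12:55 PM + 9:30 = 10:25 PM on Nov 10.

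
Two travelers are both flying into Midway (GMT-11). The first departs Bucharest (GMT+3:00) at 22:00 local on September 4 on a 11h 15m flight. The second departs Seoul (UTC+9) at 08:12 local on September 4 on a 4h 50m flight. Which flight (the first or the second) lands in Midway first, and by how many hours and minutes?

the second, by 26 hours 13 minutes

Flight 1 in UTC: 22:00 − 3:00 = 19:00 on Sep 4.
+11 hours and 15 minutes → arrive 06:15 UTC on Sep 5.
Flight 2 in UTC: 08:12 − 9:00 = 23:12 on Sep 3.
+4 hours and 50 minutes → arrive 04:02 UTC on Sep 4.
Flight 2 lands earlier by 26 hours 13 minutes.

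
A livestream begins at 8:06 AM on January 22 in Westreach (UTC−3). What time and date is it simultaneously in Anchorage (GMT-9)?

2:06 AM on January 22

Anchorage is 6:00 behind Westreach.
Shift by the zone difference: 8:06 AM − 6:00 = 2:06 AM on Jan 22 in Anchorage.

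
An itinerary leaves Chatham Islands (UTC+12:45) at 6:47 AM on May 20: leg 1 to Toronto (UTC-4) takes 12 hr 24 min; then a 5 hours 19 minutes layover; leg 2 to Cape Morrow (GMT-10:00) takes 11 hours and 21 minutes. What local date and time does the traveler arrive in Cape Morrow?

1:06 PM on May 20

Convert departure to UTC: 6:47 AM − 12:45 = 6:02 PM UTC on May 19.
Add 12 hours 24 minutes leg 1 → 6:26 AM UTC (May 20).
Add 5 hours 19 minutes layover in Toronto → 11:45 AM UTC.
Add 11 hours and 21 minutes leg 2 → 11:06 PM UTC.
Cape Morrow is UTC−10:00, so local arrival = 11:06 PM − 10:00 = 1:06 PM on May 20.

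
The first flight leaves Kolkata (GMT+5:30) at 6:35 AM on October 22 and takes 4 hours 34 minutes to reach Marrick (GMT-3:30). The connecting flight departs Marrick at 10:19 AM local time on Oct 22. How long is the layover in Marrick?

Convert departure to UTC: 6:35 AM − 5:30 = 1:05 AM UTC on Oct 22.
Add 4 hours 34 minutes flight time → 5:39 AM UTC.
Marrick is UTC−3:30, so local arrival = 5:39 AM − 3:30 = 2:09 AM on Oct 22.
Layover = 10:19 AM − 2:09 AM = 8 hours 10 minutes.

8 hours 10 minutes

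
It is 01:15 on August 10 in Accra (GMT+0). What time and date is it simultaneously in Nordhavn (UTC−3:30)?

Accra is UTC+0 so that is 01:15 UTC.
Nordhavn is UTC−3:30: 01:15 − 3:30 = 21:45 on Aug 9.

21:45 on August 9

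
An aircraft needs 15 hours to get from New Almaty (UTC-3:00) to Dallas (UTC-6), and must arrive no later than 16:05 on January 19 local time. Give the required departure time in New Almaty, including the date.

Target arrival in UTC: 16:05 + 6:00 = 22:05 on Jan 19.
Subtract 15 hours → departure 07:05 UTC on Jan 19.
New Almaty is UTC−3:00: 07:05 − 3:00 = 04:05 on Jan 19.

04:05 on January 19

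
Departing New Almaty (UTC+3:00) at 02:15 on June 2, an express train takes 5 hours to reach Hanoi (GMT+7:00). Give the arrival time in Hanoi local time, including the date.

Convert departure to UTC: 02:15 − 3:00 = 23:15 UTC on Jun 1.
Add 5 hours travel time → 04:15 UTC (Jun 2).
Hanoi is UTC+7:00, so local arrival = 04:15 + 7:00 = 11:15 on Jun 2.

11:15 on Jun 2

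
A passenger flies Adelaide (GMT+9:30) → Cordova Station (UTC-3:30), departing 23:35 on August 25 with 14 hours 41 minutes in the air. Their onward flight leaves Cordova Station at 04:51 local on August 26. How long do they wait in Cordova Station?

Convert departure to UTC: 23:35 − 9:30 = 14:05 UTC on Aug 25.
Add 14 hours 41 minutes flight time → 04:46 UTC (Aug 26).
Cordova Station is UTC−3:30, so local arrival = 04:46 − 3:30 = 01:16 on Aug 26.
Layover = 04:51 − 01:16 = 3 hours 35 minutes.

3 hours 35 minutes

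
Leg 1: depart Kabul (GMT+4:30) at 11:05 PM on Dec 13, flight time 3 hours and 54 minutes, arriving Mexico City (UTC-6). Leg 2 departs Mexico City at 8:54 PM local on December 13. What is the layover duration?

Convert departure to UTC: 11:05 PM − 4:30 = 6:35 PM UTC on Dec 13.
Add 3 hours 54 minutes flight time → 10:29 PM UTC.
Mexico City is UTC−6:00, so local arrival = 10:29 PM − 6:00 = 4:29 PM on Dec 13.
Layover = 8:54 PM − 4:29 PM = 4 hours 25 minutes.

4 hours 25 minutes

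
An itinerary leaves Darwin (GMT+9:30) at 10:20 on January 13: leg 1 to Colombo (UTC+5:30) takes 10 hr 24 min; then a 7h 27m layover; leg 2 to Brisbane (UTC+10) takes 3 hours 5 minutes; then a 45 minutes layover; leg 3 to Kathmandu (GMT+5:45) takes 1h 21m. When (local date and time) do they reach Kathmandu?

05:37 on Jan 14

Convert departure to UTC: 10:20 − 9:30 = 00:50 UTC on Jan 13.
Add 10 hours 24 minutes leg 1 → 11:14 UTC.
Add 7 hours and 27 minutes layover in Colombo → 18:41 UTC.
Add 3 hours 5 minutes leg 2 → 21:46 UTC.
Add 45 minutes layover in Brisbane → 22:31 UTC.
Add 1 hour and 21 minutes leg 3 → 23:52 UTC.
Kathmandu is UTC+5:45, so local arrival = 23:52 + 5:45 = 05:37 on Jan 14.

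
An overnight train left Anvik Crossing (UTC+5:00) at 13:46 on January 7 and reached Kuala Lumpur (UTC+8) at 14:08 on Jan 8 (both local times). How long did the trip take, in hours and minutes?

Departure in UTC: 13:46 − 5:00 = 08:46 on Jan 7.
Arrival in UTC: 14:08 − 8:00 = 06:08 on Jan 8.
Elapsed = 06:08 − 08:46 (+1 day) = 21 hours 22 minutes.

21 hours 22 minutes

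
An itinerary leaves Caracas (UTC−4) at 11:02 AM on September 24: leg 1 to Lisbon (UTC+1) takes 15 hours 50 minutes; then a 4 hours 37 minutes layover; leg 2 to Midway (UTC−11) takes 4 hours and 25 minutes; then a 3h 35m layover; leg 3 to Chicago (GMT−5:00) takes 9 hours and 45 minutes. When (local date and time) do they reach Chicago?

12:14 AM on Sep 26

Convert departure to UTC: 11:02 AM + 4:00 = 3:02 PM UTC on Sep 24.
Add 15 hours and 50 minutes leg 1 → 6:52 AM UTC (Sep 25).
Add 4 hours 37 minutes layover in Lisbon → 11:29 AM UTC.
Add 4 hours and 25 minutes leg 2 → 3:54 PM UTC.
Add 3 hours 35 minutes layover in Midway → 7:29 PM UTC.
Add 9 hours and 45 minutes leg 3 → 5:14 AM UTC (Sep 26).
Chicago is UTC−5:00, so local arrival = 5:14 AM − 5:00 = 12:14 AM on Sep 26.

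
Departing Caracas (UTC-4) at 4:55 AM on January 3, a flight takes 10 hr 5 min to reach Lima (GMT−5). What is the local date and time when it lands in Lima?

2:00 PM on Jan 3

Convert departure to UTC: 4:55 AM + 4:00 = 8:55 AM UTC on Jan 3.
Add 10 hours 5 minutes travel time → 7:00 PM UTC.
Lima is UTC−5:00, so local arrival = 7:00 PM − 5:00 = 2:00 PM on Jan 3.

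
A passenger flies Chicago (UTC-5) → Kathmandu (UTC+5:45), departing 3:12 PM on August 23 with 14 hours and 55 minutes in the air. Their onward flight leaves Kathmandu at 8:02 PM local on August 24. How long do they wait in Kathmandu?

Convert departure to UTC: 3:12 PM + 5:00 = 8:12 PM UTC on Aug 23.
Add 14 hours and 55 minutes flight time → 11:07 AM UTC (Aug 24).
Kathmandu is UTC+5:45, so local arrival = 11:07 AM + 5:45 = 4:52 PM on Aug 24.
Layover = 8:02 PM − 4:52 PM = 3 hours 10 minutes.

3 hours 10 minutes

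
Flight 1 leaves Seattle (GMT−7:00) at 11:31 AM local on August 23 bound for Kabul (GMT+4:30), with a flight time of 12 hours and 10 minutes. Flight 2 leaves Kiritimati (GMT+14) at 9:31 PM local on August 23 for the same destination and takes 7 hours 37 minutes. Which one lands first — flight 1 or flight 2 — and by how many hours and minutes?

the second, by 15 hours 33 minutes

Flight 1 in UTC: 11:31 AM + 7:00 = 6:31 PM on Aug 23.
+12 hours 10 minutes → arrive 6:41 AM UTC on Aug 24.
Flight 2 in UTC: 9:31 PM − 14:00 = 7:31 AM on Aug 23.
+7 hours 37 minutes → arrive 3:08 PM UTC on Aug 23.
Flight 2 lands earlier by 15 hours 33 minutes.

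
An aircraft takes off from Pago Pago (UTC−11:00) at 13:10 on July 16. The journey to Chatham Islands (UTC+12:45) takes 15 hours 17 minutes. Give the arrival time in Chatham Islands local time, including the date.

04:12 on July 18

Chatham Islands is 23:45 ahead of Pago Pago.
After 15 hours 17 minutes it is 04:27 (Jul 17) in Pago Pago.
Shift by the zone difference: 04:27 + 23:45 = 04:12 on Jul 18 in Chatham Islands.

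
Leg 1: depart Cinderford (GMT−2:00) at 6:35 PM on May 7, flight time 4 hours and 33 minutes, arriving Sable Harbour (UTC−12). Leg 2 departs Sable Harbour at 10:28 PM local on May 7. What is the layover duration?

9 hours 20 minutes

Convert departure to UTC: 6:35 PM + 2:00 = 8:35 PM UTC on May 7.
Add 4 hours 33 minutes flight time → 1:08 AM UTC (May 8).
Sable Harbour is UTC−12:00, so local arrival = 1:08 AM − 12:00 = 1:08 PM on May 7.
Layover = 10:28 PM − 1:08 PM = 9 hours 20 minutes.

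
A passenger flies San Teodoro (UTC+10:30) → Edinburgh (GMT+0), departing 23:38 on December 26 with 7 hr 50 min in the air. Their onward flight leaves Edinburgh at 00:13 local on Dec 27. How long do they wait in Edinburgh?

3 hours 15 minutes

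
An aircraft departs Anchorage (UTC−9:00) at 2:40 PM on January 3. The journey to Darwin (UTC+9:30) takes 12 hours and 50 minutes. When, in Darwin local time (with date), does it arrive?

10:00 PM on January 4

Darwin is 18:30 ahead of Anchorage.
After 12 hours and 50 minutes it is 3:30 AM (Jan 4) in Anchorage.
Shift by the zone difference: 3:30 AM + 18:30 = 10:00 PM on Jan 4 in Darwin.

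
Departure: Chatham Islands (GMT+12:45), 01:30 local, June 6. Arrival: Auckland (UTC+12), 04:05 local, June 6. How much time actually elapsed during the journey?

Departure in UTC: 01:30 − 12:45 = 12:45 on Jun 5.
Arrival in UTC: 04:05 − 12:00 = 16:05 on Jun 5.
Elapsed = 16:05 − 12:45 = 3 hours 20 minutes.

3 hours 20 minutes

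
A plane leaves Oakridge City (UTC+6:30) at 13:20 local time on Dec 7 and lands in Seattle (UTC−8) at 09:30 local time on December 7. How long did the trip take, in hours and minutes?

10 hours 40 minutes

Departure in UTC: 13:20 − 6:30 = 06:50 on Dec 7.
Arrival in UTC: 09:30 + 8:00 = 17:30 on Dec 7.
Elapsed = 17:30 − 06:50 = 10 hours 40 minutes.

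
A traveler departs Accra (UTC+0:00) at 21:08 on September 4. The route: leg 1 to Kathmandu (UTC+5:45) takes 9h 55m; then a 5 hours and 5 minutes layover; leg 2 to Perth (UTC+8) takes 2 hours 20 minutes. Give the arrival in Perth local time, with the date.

22:28 on Sep 5

Accra is at UTC+0, so departure is already 21:08 UTC on Sep 4.
Add 9 hours 55 minutes leg 1 → 07:03 UTC (Sep 5).
Add 5 hours 5 minutes layover in Kathmandu → 12:08 UTC.
Add 2 hours 20 minutes leg 2 → 14:28 UTC.
Perth is UTC+8:00, so local arrival = 14:28 + 8:00 = 22:28 on Sep 5.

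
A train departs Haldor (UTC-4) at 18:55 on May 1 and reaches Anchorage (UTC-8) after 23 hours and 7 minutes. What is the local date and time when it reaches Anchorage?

Convert departure to UTC: 18:55 + 4:00 = 22:55 UTC on May 1.
Add 23 hours 7 minutes travel time → 22:02 UTC (May 2).
Anchorage is UTC−8:00, so local arrival = 22:02 − 8:00 = 14:02 on May 2.

14:02 on May 2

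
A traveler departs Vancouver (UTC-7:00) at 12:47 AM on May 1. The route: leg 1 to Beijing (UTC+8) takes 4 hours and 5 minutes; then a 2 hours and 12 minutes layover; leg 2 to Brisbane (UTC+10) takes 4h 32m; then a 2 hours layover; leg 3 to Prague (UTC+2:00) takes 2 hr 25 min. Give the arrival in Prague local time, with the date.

Convert departure to UTC: 12:47 AM + 7:00 = 7:47 AM UTC on May 1.
Add 4 hours 5 minutes leg 1 → 11:52 AM UTC.
Add 2 hours and 12 minutes layover in Beijing → 2:04 PM UTC.
Add 4 hours 32 minutes leg 2 → 6:36 PM UTC.
Add 2 hours layover in Brisbane → 8:36 PM UTC.
Add 2 hours and 25 minutes leg 3 → 11:01 PM UTC.
Prague is UTC+2:00, so local arrival = 11:01 PM + 2:00 = 1:01 AM on May 2.

1:01 AM on May 2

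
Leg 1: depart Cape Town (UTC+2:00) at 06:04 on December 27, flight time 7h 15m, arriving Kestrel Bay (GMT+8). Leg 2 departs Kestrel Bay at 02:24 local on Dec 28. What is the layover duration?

Convert departure to UTC: 06:04 − 2:00 = 04:04 UTC on Dec 27.
Add 7 hours 15 minutes flight time → 11:19 UTC.
Kestrel Bay is UTC+8:00, so local arrival = 11:19 + 8:00 = 19:19 on Dec 27.
Layover = 02:24 − 19:19 (+1 day) = 7 hours 5 minutes.

7 hours 5 minutes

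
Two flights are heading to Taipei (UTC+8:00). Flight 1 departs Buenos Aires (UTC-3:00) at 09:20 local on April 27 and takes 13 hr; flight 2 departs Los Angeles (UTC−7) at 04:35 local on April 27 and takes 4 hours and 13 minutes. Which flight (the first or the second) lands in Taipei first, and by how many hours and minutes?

the second, by 9 hours 32 minutes

Flight 1 in UTC: 09:20 + 3:00 = 12:20 on Apr 27.
+13 hours → arrive 01:20 UTC on Apr 28.
Flight 2 in UTC: 04:35 + 7:00 = 11:35 on Apr 27.
+4 hours and 13 minutes → arrive 15:48 UTC on Apr 27.
Flight 2 lands earlier by 9 hours 32 minutes.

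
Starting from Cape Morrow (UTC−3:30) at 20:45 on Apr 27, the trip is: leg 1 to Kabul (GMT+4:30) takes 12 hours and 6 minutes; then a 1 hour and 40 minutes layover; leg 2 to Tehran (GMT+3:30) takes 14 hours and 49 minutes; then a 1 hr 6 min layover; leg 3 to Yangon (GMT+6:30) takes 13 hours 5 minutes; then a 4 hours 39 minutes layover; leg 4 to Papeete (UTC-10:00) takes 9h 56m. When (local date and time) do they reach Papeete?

23:36 on April 29

Convert departure to UTC: 20:45 + 3:30 = 00:15 UTC on Apr 28.
Add 12 hours 6 minutes leg 1 → 12:21 UTC.
Add 1 hour and 40 minutes layover in Kabul → 14:01 UTC.
Add 14 hours and 49 minutes leg 2 → 04:50 UTC (Apr 29).
Add 1 hour 6 minutes layover in Tehran → 05:56 UTC.
Add 13 hours 5 minutes leg 3 → 19:01 UTC.
Add 4 hours 39 minutes layover in Yangon → 23:40 UTC.
Add 9 hours and 56 minutes leg 4 → 09:36 UTC (Apr 30).
Papeete is UTC−10:00, so local arrival = 09:36 − 10:00 = 23:36 on Apr 29.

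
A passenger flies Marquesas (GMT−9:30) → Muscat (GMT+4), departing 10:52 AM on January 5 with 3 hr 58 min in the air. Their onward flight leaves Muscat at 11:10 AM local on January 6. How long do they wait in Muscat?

6 hours 50 minutes

Convert departure to UTC: 10:52 AM + 9:30 = 8:22 PM UTC on Jan 5.
Add 3 hours and 58 minutes flight time → 12:20 AM UTC (Jan 6).
Muscat is UTC+4:00, so local arrival = 12:20 AM + 4:00 = 4:20 AM on Jan 6.
Layover = 11:10 AM − 4:20 AM = 6 hours 50 minutes.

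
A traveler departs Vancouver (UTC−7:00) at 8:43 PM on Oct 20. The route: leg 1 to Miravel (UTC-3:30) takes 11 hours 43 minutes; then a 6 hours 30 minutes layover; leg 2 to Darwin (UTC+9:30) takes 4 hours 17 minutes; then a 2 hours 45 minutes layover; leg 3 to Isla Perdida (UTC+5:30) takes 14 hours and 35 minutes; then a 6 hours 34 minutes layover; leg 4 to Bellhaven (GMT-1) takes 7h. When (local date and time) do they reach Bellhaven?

8:07 AM on Oct 23

Convert departure to UTC: 8:43 PM + 7:00 = 3:43 AM UTC on Oct 21.
Add 11 hours 43 minutes leg 1 → 3:26 PM UTC.
Add 6 hours and 30 minutes layover in Miravel → 9:56 PM UTC.
Add 4 hours and 17 minutes leg 2 → 2:13 AM UTC (Oct 22).
Add 2 hours 45 minutes layover in Darwin → 4:58 AM UTC.
Add 14 hours 35 minutes leg 3 → 7:33 PM UTC.
Add 6 hours and 34 minutes layover in Isla Perdida → 2:07 AM UTC (Oct 23).
Add 7 hours leg 4 → 9:07 AM UTC.
Bellhaven is UTC−1:00, so local arrival = 9:07 AM − 1:00 = 8:07 AM on Oct 23.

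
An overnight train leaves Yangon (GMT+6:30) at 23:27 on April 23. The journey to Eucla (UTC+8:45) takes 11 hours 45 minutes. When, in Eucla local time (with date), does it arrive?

Convert departure to UTC: 23:27 − 6:30 = 16:57 UTC on Apr 23.
Add 11 hours and 45 minutes travel time → 04:42 UTC (Apr 24).
Eucla is UTC+8:45, so local arrival = 04:42 + 8:45 = 13:27 on Apr 24.

13:27 on April 24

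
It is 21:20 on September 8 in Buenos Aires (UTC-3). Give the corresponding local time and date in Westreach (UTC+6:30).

06:50 on September 9

In UTC: 21:20 + 3:00 = 00:20 on Sep 9.
Westreach is UTC+6:30: 00:20 + 6:30 = 06:50 on Sep 9.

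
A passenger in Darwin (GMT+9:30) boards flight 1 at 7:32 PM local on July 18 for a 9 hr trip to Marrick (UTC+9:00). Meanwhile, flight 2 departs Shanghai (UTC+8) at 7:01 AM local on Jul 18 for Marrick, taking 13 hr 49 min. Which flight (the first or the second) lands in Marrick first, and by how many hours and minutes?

Flight 1 in UTC: 7:32 PM − 9:30 = 10:02 AM on Jul 18.
+9 hours → arrive 7:02 PM UTC on Jul 18.
Flight 2 in UTC: 7:01 AM − 8:00 = 11:01 PM on Jul 17.
+13 hours 49 minutes → arrive 12:50 PM UTC on Jul 18.
Flight 2 lands earlier by 6 hours 12 minutes.

the second, by 6 hours 12 minutes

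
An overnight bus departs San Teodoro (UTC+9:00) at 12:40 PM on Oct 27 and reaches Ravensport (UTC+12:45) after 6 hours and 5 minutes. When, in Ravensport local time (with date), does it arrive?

Convert departure to UTC: 12:40 PM − 9:00 = 3:40 AM UTC on Oct 27.
Add 6 hours and 5 minutes travel time → 9:45 AM UTC.
Ravensport is UTC+12:45, so local arrival = 9:45 AM + 12:45 = 10:30 PM on Oct 27.

10:30 PM on October 27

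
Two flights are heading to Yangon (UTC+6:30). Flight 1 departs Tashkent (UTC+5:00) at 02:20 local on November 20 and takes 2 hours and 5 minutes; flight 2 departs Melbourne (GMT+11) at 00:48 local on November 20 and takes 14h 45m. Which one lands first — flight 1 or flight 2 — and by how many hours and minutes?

the first, by 5 hours 8 minutes

Flight 1 in UTC: 02:20 − 5:00 = 21:20 on Nov 19.
+2 hours and 5 minutes → arrive 23:25 UTC on Nov 19.
Flight 2 in UTC: 00:48 − 11:00 = 13:48 on Nov 19.
+14 hours 45 minutes → arrive 04:33 UTC on Nov 20.
Flight 1 lands earlier by 5 hours 8 minutes.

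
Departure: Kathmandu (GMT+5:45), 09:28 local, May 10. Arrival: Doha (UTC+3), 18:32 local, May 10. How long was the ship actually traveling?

Departure in UTC: 09:28 − 5:45 = 03:43 on May 10.
Arrival in UTC: 18:32 − 3:00 = 15:32 on May 10.
Elapsed = 15:32 − 03:43 = 11 hours 49 minutes.

11 hours 49 minutes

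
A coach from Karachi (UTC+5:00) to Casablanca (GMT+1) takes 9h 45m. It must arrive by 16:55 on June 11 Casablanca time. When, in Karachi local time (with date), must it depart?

11:10 on June 11

Target arrival in UTC: 16:55 − 1:00 = 15:55 on Jun 11.
Subtract 9 hours and 45 minutes → departure 06:10 UTC on Jun 11.
Karachi is UTC+5:00: 06:10 + 5:00 = 11:10 on Jun 11.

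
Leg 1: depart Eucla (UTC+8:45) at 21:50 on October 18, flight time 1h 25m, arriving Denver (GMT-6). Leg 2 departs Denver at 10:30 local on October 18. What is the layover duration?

2 hours

Convert departure to UTC: 21:50 − 8:45 = 13:05 UTC on Oct 18.
Add 1 hour and 25 minutes flight time → 14:30 UTC.
Denver is UTC−6:00, so local arrival = 14:30 − 6:00 = 08:30 on Oct 18.
Layover = 10:30 − 08:30 = 2 hours.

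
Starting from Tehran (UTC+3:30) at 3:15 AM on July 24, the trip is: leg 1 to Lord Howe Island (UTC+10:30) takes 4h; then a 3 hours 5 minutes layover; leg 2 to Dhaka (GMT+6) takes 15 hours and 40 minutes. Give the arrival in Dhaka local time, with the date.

4:30 AM on July 25

Convert departure to UTC: 3:15 AM − 3:30 = 11:45 PM UTC on Jul 23.
Add 4 hours leg 1 → 3:45 AM UTC (Jul 24).
Add 3 hours 5 minutes layover in Lord Howe Island → 6:50 AM UTC.
Add 15 hours and 40 minutes leg 2 → 10:30 PM UTC.
Dhaka is UTC+6:00, so local arrival = 10:30 PM + 6:00 = 4:30 AM on Jul 25.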